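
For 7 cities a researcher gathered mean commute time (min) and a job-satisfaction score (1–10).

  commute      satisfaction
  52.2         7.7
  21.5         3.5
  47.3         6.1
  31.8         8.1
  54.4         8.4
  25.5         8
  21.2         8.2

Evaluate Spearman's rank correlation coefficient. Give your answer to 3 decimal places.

Rank commute: 6, 2, 5, 4, 7, 3, 1
Rank satisfaction: 3, 1, 2, 5, 7, 4, 6
d = rank(commute) − rank(satisfaction): 3, 1, 3, -1, 0, -1, -5; Σd² = 46
ρ = 1 − 6Σd² / [n(n²−1)] = 1 − 6×46 / (7×48) = 1 − 276/336 ≈ 0.179

0.179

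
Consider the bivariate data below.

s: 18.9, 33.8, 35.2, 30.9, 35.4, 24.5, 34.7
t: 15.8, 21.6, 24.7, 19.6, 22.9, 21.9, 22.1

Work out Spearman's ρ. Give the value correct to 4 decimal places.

Rank s: 1, 4, 6, 3, 7, 2, 5
Rank t: 1, 3, 7, 2, 6, 4, 5
d = rank(s) − rank(t): 0, 1, -1, 1, 1, -2, 0; Σd² = 8
ρ = 1 − 6Σd² / [n(n²−1)] = 1 − 6×8 / (7×48) = 1 − 48/336 ≈ 0.8571

0.8571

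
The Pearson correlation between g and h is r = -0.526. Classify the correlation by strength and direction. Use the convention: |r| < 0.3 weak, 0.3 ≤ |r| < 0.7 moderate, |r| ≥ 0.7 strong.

moderate negative

r = -0.526 < 0 so the relationship is negative.
|r| = 0.526, which falls in the moderate range.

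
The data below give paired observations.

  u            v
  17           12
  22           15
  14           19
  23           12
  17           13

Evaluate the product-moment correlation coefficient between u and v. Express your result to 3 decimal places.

-0.529

n = 5, Σu = 93, Σv = 71, Σu² = 1787, Σv² = 1043, Σuv = 1297
nΣuv − ΣuΣv = 6485 − 6603 = -118
nΣu² − (Σu)² = 8935 − 8649 = 286; nΣv² − (Σv)² = 5215 − 5041 = 174
r = -118 / √(286 × 174) = -118 / 223.0785 ≈ -0.529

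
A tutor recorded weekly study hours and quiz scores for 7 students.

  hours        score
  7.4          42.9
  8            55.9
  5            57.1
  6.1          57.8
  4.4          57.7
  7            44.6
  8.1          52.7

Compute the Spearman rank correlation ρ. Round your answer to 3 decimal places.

Rank hours: 5, 6, 2, 3, 1, 4, 7
Rank score: 1, 4, 5, 7, 6, 2, 3
d = rank(hours) − rank(score): 4, 2, -3, -4, -5, 2, 4; Σd² = 90
ρ = 1 − 6Σd² / [n(n²−1)] = 1 − 6×90 / (7×48) = 1 − 540/336 ≈ -0.607

-0.607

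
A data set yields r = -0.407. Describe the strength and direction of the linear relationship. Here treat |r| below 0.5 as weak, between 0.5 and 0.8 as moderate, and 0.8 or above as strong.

r = -0.407 < 0 so the relationship is negative.
|r| = 0.407, which falls in the weak range.

weak negative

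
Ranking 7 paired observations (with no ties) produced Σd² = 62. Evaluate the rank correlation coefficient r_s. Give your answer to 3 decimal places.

-0.107

ρ = 1 − 6Σd² / [n(n²−1)] = 1 − 6×62 / (7×48)
  = 1 − 372/336 = 1 − 1.1071 ≈ -0.107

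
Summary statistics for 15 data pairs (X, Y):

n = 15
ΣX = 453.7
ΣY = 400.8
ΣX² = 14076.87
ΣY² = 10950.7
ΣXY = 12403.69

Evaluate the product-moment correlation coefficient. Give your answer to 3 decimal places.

0.961

r = (nΣXY − ΣXΣY) / √[(nΣX² − (ΣX)²)(nΣY² − (ΣY)²)]
Numerator: 15×12403.69 − 453.7×400.8 = 4212.39
Denominator: √[(211153.05 − 205843.69)(164260.5 − 160640.64)] = √[5309.36 × 3619.86] = 4383.9639
r = 4212.39 / 4383.9639 ≈ 0.961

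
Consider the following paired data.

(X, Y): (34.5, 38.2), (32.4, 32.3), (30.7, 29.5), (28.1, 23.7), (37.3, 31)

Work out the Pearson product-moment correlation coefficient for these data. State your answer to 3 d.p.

0.668

n = 5, ΣX = 163, ΣY = 154.7, ΣX² = 5363.4, ΣY² = 4895.47, ΣXY = 5092.34
nΣXY − ΣXΣY = 25461.7 − 25216.1 = 245.6
nΣX² − (ΣX)² = 26817 − 26569 = 248; nΣY² − (ΣY)² = 24477.35 − 23932.09 = 545.26
r = 245.6 / √(248 × 545.26) = 245.6 / 367.7288 ≈ 0.668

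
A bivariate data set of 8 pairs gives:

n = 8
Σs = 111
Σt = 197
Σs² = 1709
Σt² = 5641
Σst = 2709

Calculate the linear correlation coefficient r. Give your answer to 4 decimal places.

-0.0667

r = (nΣst − ΣsΣt) / √[(nΣs² − (Σs)²)(nΣt² − (Σt)²)]
Numerator: 8×2709 − 111×197 = -195
Denominator: √[(13672 − 12321)(45128 − 38809)] = √[1351 × 6319] = 2921.8092
r = -195 / 2921.8092 ≈ -0.0667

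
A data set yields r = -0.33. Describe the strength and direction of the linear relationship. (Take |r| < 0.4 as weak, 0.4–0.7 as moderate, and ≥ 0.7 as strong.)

weak negative

r = -0.33 < 0 so the relationship is negative.
|r| = 0.33, which falls in the weak range.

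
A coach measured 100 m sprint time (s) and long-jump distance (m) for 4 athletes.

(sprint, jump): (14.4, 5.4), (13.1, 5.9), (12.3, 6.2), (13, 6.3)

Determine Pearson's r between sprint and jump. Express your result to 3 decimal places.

-0.895

n = 4, Σx = 52.8, Σy = 23.8, Σx² = 699.26, Σy² = 142.1, Σxy = 313.21
nΣxy − ΣxΣy = 1252.84 − 1256.64 = -3.8
nΣx² − (Σx)² = 2797.04 − 2787.84 = 9.2; nΣy² − (Σy)² = 568.4 − 566.44 = 1.96
r = -3.8 / √(9.2 × 1.96) = -3.8 / 4.2464 ≈ -0.895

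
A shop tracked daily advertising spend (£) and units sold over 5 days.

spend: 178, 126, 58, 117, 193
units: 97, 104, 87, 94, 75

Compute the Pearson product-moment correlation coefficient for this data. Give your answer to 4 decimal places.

-0.2247

n = 5, Σx = 672, Σy = 457, Σx² = 101862, Σy² = 42255, Σxy = 60889
nΣxy − ΣxΣy = 304445 − 307104 = -2659
nΣx² − (Σx)² = 509310 − 451584 = 57726; nΣy² − (Σy)² = 211275 − 208849 = 2426
r = -2659 / √(57726 × 2426) = -2659 / 11833.9882 ≈ -0.2247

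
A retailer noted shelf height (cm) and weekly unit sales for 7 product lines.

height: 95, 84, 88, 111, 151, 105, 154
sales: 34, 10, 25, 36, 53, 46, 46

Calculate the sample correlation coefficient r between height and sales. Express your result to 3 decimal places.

0.805

n = 7, Σx = 788, Σy = 250, Σx² = 93688, Σy² = 10218, Σxy = 30183
nΣxy − ΣxΣy = 211281 − 197000 = 14281
nΣx² − (Σx)² = 655816 − 620944 = 34872; nΣy² − (Σy)² = 71526 − 62500 = 9026
r = 14281 / √(34872 × 9026) = 14281 / 17741.3267 ≈ 0.805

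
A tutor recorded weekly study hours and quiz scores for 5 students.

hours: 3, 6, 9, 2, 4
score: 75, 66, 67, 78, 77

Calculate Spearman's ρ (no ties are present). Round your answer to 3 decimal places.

Rank hours: 2, 4, 5, 1, 3
Rank score: 3, 1, 2, 5, 4
d = rank(hours) − rank(score): -1, 3, 3, -4, -1; Σd² = 36
ρ = 1 − 6Σd² / [n(n²−1)] = 1 − 6×36 / (5×24) = 1 − 216/120 ≈ -0.800

-0.800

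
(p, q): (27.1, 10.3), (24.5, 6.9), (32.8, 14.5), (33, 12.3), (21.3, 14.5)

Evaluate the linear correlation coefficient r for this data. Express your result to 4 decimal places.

n = 5, Σp = 138.7, Σq = 58.5, Σp² = 3953.19, Σq² = 725.49, Σpq = 1638.53
nΣpq − ΣpΣq = 8192.65 − 8113.95 = 78.7
nΣp² − (Σp)² = 19765.95 − 19237.69 = 528.26; nΣq² − (Σq)² = 3627.45 − 3422.25 = 205.2
r = 78.7 / √(528.26 × 205.2) = 78.7 / 329.2400 ≈ 0.2390

0.2390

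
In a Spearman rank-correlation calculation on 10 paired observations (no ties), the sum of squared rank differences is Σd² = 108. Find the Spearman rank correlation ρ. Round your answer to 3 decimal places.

0.345

ρ = 1 − 6Σd² / [n(n²−1)] = 1 − 6×108 / (10×99)
  = 1 − 648/990 = 1 − 0.6545 ≈ 0.345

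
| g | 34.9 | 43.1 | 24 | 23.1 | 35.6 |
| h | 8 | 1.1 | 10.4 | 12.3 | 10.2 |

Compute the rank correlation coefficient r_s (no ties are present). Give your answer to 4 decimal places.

-0.9000

Rank g: 3, 5, 2, 1, 4
Rank h: 2, 1, 4, 5, 3
d = rank(g) − rank(h): 1, 4, -2, -4, 1; Σd² = 38
ρ = 1 − 6Σd² / [n(n²−1)] = 1 − 6×38 / (5×24) = 1 − 228/120 ≈ -0.9000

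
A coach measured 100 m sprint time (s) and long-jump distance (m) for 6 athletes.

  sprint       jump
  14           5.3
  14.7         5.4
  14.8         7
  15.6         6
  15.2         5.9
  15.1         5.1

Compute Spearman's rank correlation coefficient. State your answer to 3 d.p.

0.371

Rank sprint: 1, 2, 3, 6, 5, 4
Rank jump: 2, 3, 6, 5, 4, 1
d = rank(sprint) − rank(jump): -1, -1, -3, 1, 1, 3; Σd² = 22
ρ = 1 − 6Σd² / [n(n²−1)] = 1 − 6×22 / (6×35) = 1 − 132/210 ≈ 0.371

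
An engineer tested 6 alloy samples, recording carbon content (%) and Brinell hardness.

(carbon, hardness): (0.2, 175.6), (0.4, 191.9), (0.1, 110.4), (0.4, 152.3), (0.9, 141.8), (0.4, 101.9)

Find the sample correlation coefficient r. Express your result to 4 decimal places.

0.0546

n = 6, Σx = 2.4, Σy = 873.9, Σx² = 1.34, Σy² = 133535.27, Σxy = 352.22
nΣxy − ΣxΣy = 2113.32 − 2097.36 = 15.96
nΣx² − (Σx)² = 8.04 − 5.76 = 2.28; nΣy² − (Σy)² = 801211.62 − 763701.21 = 37510.41
r = 15.96 / √(2.28 × 37510.41) = 15.96 / 292.4444 ≈ 0.0546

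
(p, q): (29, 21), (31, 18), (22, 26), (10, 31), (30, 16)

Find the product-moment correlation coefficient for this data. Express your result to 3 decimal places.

n = 5, Σp = 122, Σq = 112, Σp² = 3286, Σq² = 2658, Σpq = 2529
nΣpq − ΣpΣq = 12645 − 13664 = -1019
nΣp² − (Σp)² = 16430 − 14884 = 1546; nΣq² − (Σq)² = 13290 − 12544 = 746
r = -1019 / √(1546 × 746) = -1019 / 1073.9255 ≈ -0.949

-0.949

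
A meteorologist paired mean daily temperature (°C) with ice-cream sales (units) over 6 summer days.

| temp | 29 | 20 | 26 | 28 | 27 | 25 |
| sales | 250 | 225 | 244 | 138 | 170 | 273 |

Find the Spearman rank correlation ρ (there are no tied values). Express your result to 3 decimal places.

-0.200

Rank temp: 6, 1, 3, 5, 4, 2
Rank sales: 5, 3, 4, 1, 2, 6
d = rank(temp) − rank(sales): 1, -2, -1, 4, 2, -4; Σd² = 42
ρ = 1 − 6Σd² / [n(n²−1)] = 1 − 6×42 / (6×35) = 1 − 252/210 ≈ -0.200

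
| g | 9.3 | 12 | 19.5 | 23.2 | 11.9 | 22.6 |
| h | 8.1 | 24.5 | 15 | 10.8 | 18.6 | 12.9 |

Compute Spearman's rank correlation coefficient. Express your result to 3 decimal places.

Rank g: 1, 3, 4, 6, 2, 5
Rank h: 1, 6, 4, 2, 5, 3
d = rank(g) − rank(h): 0, -3, 0, 4, -3, 2; Σd² = 38
ρ = 1 − 6Σd² / [n(n²−1)] = 1 − 6×38 / (6×35) = 1 − 228/210 ≈ -0.086

-0.086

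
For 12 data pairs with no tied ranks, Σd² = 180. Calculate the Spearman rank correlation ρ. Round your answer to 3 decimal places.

0.371

ρ = 1 − 6Σd² / [n(n²−1)] = 1 − 6×180 / (12×143)
  = 1 − 1080/1716 = 1 − 0.6294 ≈ 0.371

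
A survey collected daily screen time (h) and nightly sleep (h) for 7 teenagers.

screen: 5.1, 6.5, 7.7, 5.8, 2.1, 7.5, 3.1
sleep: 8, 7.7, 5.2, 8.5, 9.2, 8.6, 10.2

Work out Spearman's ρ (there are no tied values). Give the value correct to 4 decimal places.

Rank screen: 3, 5, 7, 4, 1, 6, 2
Rank sleep: 3, 2, 1, 4, 6, 5, 7
d = rank(screen) − rank(sleep): 0, 3, 6, 0, -5, 1, -5; Σd² = 96
ρ = 1 − 6Σd² / [n(n²−1)] = 1 − 6×96 / (7×48) = 1 − 576/336 ≈ -0.7143

-0.7143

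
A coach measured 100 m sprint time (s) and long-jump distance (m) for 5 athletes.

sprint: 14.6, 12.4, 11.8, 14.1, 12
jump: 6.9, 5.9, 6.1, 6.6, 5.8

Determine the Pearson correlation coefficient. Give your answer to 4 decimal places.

0.9362

n = 5, Σx = 64.9, Σy = 31.3, Σx² = 848.97, Σy² = 196.83, Σxy = 408.54
nΣxy − ΣxΣy = 2042.7 − 2031.37 = 11.33
nΣx² − (Σx)² = 4244.85 − 4212.01 = 32.84; nΣy² − (Σy)² = 984.15 − 979.69 = 4.46
r = 11.33 / √(32.84 × 4.46) = 11.33 / 12.1023 ≈ 0.9362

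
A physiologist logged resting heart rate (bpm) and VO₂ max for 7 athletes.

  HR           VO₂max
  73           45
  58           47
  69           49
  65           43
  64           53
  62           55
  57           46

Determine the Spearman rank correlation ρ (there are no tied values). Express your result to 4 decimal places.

Rank HR: 7, 2, 6, 5, 4, 3, 1
Rank VO₂max: 2, 4, 5, 1, 6, 7, 3
d = rank(HR) − rank(VO₂max): 5, -2, 1, 4, -2, -4, -2; Σd² = 70
ρ = 1 − 6Σd² / [n(n²−1)] = 1 − 6×70 / (7×48) = 1 − 420/336 ≈ -0.2500

-0.2500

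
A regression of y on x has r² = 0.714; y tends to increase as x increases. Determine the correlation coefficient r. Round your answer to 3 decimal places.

0.845

|r| = √0.714 = 0.845
The association is positive, so r = 0.845.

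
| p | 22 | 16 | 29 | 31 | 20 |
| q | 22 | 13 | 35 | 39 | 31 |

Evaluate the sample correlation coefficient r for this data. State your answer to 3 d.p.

n = 5, Σp = 118, Σq = 140, Σp² = 2942, Σq² = 4360, Σpq = 3536
nΣpq − ΣpΣq = 17680 − 16520 = 1160
nΣp² − (Σp)² = 14710 − 13924 = 786; nΣq² − (Σq)² = 21800 − 19600 = 2200
r = 1160 / √(786 × 2200) = 1160 / 1314.9905 ≈ 0.882

0.882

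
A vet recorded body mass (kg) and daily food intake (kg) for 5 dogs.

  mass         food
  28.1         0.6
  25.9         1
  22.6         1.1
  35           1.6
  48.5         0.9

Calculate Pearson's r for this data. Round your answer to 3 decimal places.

n = 5, Σx = 160.1, Σy = 5.2, Σx² = 5548.43, Σy² = 5.94, Σxy = 167.27
nΣxy − ΣxΣy = 836.35 − 832.52 = 3.83
nΣx² − (Σx)² = 27742.15 − 25632.01 = 2110.14; nΣy² − (Σy)² = 29.7 − 27.04 = 2.66
r = 3.83 / √(2110.14 × 2.66) = 3.83 / 74.9198 ≈ 0.051

0.051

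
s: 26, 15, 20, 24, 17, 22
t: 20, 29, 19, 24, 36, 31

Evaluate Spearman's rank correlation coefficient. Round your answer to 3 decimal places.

Rank s: 6, 1, 3, 5, 2, 4
Rank t: 2, 4, 1, 3, 6, 5
d = rank(s) − rank(t): 4, -3, 2, 2, -4, -1; Σd² = 50
ρ = 1 − 6Σd² / [n(n²−1)] = 1 − 6×50 / (6×35) = 1 − 300/210 ≈ -0.429

-0.429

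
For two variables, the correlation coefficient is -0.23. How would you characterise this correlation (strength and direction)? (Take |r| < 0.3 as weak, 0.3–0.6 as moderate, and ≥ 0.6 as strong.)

weak negative

r = -0.23 < 0 so the relationship is negative.
|r| = 0.23, which falls in the weak range.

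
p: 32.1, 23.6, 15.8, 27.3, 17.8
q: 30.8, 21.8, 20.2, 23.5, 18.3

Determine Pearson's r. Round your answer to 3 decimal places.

n = 5, Σp = 116.6, Σq = 114.6, Σp² = 2899.14, Σq² = 2719.06, Σpq = 2789.61
nΣpq − ΣpΣq = 13948.05 − 13362.36 = 585.69
nΣp² − (Σp)² = 14495.7 − 13595.56 = 900.14; nΣq² − (Σq)² = 13595.3 − 13133.16 = 462.14
r = 585.69 / √(900.14 × 462.14) = 585.69 / 644.9734 ≈ 0.908

0.908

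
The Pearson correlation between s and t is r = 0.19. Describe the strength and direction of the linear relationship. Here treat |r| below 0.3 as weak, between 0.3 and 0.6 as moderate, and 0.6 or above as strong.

r = 0.19 > 0 so the relationship is positive.
|r| = 0.19, which falls in the weak range.

weak positive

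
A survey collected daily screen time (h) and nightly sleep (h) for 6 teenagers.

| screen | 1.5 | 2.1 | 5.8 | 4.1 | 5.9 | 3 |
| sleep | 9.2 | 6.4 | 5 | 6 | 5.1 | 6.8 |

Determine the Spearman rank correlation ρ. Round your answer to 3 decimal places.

-0.886

Rank screen: 1, 2, 5, 4, 6, 3
Rank sleep: 6, 4, 1, 3, 2, 5
d = rank(screen) − rank(sleep): -5, -2, 4, 1, 4, -2; Σd² = 66
ρ = 1 − 6Σd² / [n(n²−1)] = 1 − 6×66 / (6×35) = 1 − 396/210 ≈ -0.886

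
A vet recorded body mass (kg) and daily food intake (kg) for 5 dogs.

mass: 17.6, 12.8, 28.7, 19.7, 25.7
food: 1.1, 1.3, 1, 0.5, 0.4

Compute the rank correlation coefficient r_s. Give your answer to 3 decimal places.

Rank mass: 2, 1, 5, 3, 4
Rank food: 4, 5, 3, 2, 1
d = rank(mass) − rank(food): -2, -4, 2, 1, 3; Σd² = 34
ρ = 1 − 6Σd² / [n(n²−1)] = 1 − 6×34 / (5×24) = 1 − 204/120 ≈ -0.700

-0.700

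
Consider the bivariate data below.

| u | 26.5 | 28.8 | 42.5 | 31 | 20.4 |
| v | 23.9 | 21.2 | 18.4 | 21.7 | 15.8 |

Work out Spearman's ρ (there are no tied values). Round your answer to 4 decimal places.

Rank u: 2, 3, 5, 4, 1
Rank v: 5, 3, 2, 4, 1
d = rank(u) − rank(v): -3, 0, 3, 0, 0; Σd² = 18
ρ = 1 − 6Σd² / [n(n²−1)] = 1 − 6×18 / (5×24) = 1 − 108/120 ≈ 0.1000

0.1000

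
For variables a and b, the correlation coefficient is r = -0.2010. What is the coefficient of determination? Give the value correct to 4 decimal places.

0.0404

r² = (-0.2010)² = 0.0404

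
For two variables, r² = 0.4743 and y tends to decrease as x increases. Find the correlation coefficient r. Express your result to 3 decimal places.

-0.689

|r| = √0.4743 = 0.689
The association is negative, so r = −0.689.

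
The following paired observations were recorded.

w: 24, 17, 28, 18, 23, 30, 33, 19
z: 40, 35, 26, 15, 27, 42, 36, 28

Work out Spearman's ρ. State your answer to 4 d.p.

Rank w: 5, 1, 6, 2, 4, 7, 8, 3
Rank z: 7, 5, 2, 1, 3, 8, 6, 4
d = rank(w) − rank(z): -2, -4, 4, 1, 1, -1, 2, -1; Σd² = 44
ρ = 1 − 6Σd² / [n(n²−1)] = 1 − 6×44 / (8×63) = 1 − 264/504 ≈ 0.4762

0.4762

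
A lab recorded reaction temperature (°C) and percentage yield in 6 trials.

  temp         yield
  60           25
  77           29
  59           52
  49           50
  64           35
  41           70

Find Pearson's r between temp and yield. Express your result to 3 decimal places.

n = 6, Σx = 350, Σy = 261, Σx² = 21188, Σy² = 12795, Σxy = 14361
nΣxy − ΣxΣy = 86166 − 91350 = -5184
nΣx² − (Σx)² = 127128 − 122500 = 4628; nΣy² − (Σy)² = 76770 − 68121 = 8649
r = -5184 / √(4628 × 8649) = -5184 / 6326.7347 ≈ -0.819

-0.819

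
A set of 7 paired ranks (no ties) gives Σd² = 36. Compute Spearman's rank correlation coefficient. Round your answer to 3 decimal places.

0.357

ρ = 1 − 6Σd² / [n(n²−1)] = 1 − 6×36 / (7×48)
  = 1 − 216/336 = 1 − 0.6429 ≈ 0.357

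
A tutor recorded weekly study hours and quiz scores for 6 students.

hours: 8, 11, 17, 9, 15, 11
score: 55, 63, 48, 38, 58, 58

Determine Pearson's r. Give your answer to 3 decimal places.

0.079

n = 6, Σx = 71, Σy = 320, Σx² = 901, Σy² = 17470, Σxy = 3799
nΣxy − ΣxΣy = 22794 − 22720 = 74
nΣx² − (Σx)² = 5406 − 5041 = 365; nΣy² − (Σy)² = 104820 − 102400 = 2420
r = 74 / √(365 × 2420) = 74 / 939.8404 ≈ 0.079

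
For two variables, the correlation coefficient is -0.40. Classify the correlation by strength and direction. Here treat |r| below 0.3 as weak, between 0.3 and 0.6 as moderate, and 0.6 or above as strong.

moderate negative

r = -0.40 < 0 so the relationship is negative.
|r| = 0.40, which falls in the moderate range.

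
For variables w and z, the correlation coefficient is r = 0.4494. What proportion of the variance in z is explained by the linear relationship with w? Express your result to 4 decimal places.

0.2020

r² = (0.4494)² = 0.2020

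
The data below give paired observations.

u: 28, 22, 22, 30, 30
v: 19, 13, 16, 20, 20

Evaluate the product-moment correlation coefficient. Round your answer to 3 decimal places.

n = 5, Σu = 132, Σv = 88, Σu² = 3552, Σv² = 1586, Σuv = 2370
nΣuv − ΣuΣv = 11850 − 11616 = 234
nΣu² − (Σu)² = 17760 − 17424 = 336; nΣv² − (Σv)² = 7930 − 7744 = 186
r = 234 / √(336 × 186) = 234 / 249.9920 ≈ 0.936

0.936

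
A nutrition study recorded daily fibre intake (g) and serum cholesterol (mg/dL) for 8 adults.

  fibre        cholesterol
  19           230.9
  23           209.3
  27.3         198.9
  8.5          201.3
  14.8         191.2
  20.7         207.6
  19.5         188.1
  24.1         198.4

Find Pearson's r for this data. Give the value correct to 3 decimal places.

n = 8, Σx = 156.9, Σy = 1625.7, Σx² = 3316.13, Σy² = 331603.57, Σxy = 31918.49
nΣxy − ΣxΣy = 255347.92 − 255072.33 = 275.59
nΣx² − (Σx)² = 26529.04 − 24617.61 = 1911.43; nΣy² − (Σy)² = 2652828.56 − 2642900.49 = 9928.07
r = 275.59 / √(1911.43 × 9928.07) = 275.59 / 4356.2382 ≈ 0.063

0.063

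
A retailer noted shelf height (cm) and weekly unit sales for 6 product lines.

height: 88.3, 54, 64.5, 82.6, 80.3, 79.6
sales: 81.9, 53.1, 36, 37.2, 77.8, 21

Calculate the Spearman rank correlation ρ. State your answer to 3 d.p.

0.486

Rank height: 6, 1, 2, 5, 4, 3
Rank sales: 6, 4, 2, 3, 5, 1
d = rank(height) − rank(sales): 0, -3, 0, 2, -1, 2; Σd² = 18
ρ = 1 − 6Σd² / [n(n²−1)] = 1 − 6×18 / (6×35) = 1 − 108/210 ≈ 0.486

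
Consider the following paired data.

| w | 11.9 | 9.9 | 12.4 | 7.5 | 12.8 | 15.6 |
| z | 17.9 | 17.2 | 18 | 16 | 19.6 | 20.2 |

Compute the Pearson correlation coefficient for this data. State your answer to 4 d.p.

0.9503

n = 6, Σw = 70.1, Σz = 108.9, Σw² = 856.83, Σz² = 1988.45, Σwz = 1292.49
nΣwz − ΣwΣz = 7754.94 − 7633.89 = 121.05
nΣw² − (Σw)² = 5140.98 − 4914.01 = 226.97; nΣz² − (Σz)² = 11930.7 − 11859.21 = 71.49
r = 121.05 / √(226.97 × 71.49) = 121.05 / 127.3817 ≈ 0.9503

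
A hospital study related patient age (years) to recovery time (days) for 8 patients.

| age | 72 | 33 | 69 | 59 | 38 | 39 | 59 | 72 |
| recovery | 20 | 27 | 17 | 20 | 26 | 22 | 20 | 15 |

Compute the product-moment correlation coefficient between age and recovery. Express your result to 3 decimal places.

-0.898

n = 8, Σx = 441, Σy = 167, Σx² = 26145, Σy² = 3603, Σxy = 8790
nΣxy − ΣxΣy = 70320 − 73647 = -3327
nΣx² − (Σx)² = 209160 − 194481 = 14679; nΣy² − (Σy)² = 28824 − 27889 = 935
r = -3327 / √(14679 × 935) = -3327 / 3704.7085 ≈ -0.898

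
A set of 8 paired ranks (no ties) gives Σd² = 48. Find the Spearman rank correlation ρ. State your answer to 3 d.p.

ρ = 1 − 6Σd² / [n(n²−1)] = 1 − 6×48 / (8×63)
  = 1 − 288/504 = 1 − 0.5714 ≈ 0.429

0.429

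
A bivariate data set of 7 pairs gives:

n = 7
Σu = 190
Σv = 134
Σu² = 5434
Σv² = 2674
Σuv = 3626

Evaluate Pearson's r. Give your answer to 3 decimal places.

-0.064

r = (nΣuv − ΣuΣv) / √[(nΣu² − (Σu)²)(nΣv² − (Σv)²)]
Numerator: 7×3626 − 190×134 = -78
Denominator: √[(38038 − 36100)(18718 − 17956)] = √[1938 × 762] = 1215.2185
r = -78 / 1215.2185 ≈ -0.064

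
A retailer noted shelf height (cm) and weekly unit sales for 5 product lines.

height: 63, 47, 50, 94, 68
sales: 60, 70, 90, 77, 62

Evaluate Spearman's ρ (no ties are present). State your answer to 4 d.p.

-0.1000

Rank height: 3, 1, 2, 5, 4
Rank sales: 1, 3, 5, 4, 2
d = rank(height) − rank(sales): 2, -2, -3, 1, 2; Σd² = 22
ρ = 1 − 6Σd² / [n(n²−1)] = 1 − 6×22 / (5×24) = 1 − 132/120 ≈ -0.1000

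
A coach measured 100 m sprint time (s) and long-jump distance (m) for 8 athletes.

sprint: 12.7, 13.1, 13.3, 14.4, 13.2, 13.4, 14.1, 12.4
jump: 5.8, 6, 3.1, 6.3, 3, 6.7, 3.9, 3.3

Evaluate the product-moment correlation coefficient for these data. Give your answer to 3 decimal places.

0.248

n = 8, Σx = 106.6, Σy = 38.1, Σx² = 1423.52, Σy² = 198.93, Σxy = 509.5
nΣxy − ΣxΣy = 4076 − 4061.46 = 14.54
nΣx² − (Σx)² = 11388.16 − 11363.56 = 24.6; nΣy² − (Σy)² = 1591.44 − 1451.61 = 139.83
r = 14.54 / √(24.6 × 139.83) = 14.54 / 58.6500 ≈ 0.248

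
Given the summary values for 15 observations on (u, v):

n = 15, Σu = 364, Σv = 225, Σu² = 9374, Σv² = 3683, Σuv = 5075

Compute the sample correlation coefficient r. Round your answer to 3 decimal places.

r = (nΣuv − ΣuΣv) / √[(nΣu² − (Σu)²)(nΣv² − (Σv)²)]
Numerator: 15×5075 − 364×225 = -5775
Denominator: √[(140610 − 132496)(55245 − 50625)] = √[8114 × 4620] = 6122.6367
r = -5775 / 6122.6367 ≈ -0.943

-0.943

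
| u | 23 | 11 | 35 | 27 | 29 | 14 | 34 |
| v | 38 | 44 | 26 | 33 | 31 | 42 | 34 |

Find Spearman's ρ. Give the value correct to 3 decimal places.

Rank u: 3, 1, 7, 4, 5, 2, 6
Rank v: 5, 7, 1, 3, 2, 6, 4
d = rank(u) − rank(v): -2, -6, 6, 1, 3, -4, 2; Σd² = 106
ρ = 1 − 6Σd² / [n(n²−1)] = 1 − 6×106 / (7×48) = 1 − 636/336 ≈ -0.893

-0.893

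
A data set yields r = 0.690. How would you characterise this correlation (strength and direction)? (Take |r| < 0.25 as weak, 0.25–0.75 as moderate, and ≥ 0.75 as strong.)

r = 0.690 > 0 so the relationship is positive.
|r| = 0.690, which falls in the moderate range.

moderate positive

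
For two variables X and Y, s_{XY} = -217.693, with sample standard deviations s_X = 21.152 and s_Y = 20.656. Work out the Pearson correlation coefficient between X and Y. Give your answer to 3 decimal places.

-0.498

r = Cov(X,Y) / (s_X · s_Y) = -217.693 / (21.152 × 20.656)
  = -217.693 / 436.9157 ≈ -0.498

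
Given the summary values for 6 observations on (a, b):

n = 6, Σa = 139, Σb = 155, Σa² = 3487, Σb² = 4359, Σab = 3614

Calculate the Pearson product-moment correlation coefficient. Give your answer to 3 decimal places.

0.075

r = (nΣab − ΣaΣb) / √[(nΣa² − (Σa)²)(nΣb² − (Σb)²)]
Numerator: 6×3614 − 139×155 = 139
Denominator: √[(20922 − 19321)(26154 − 24025)] = √[1601 × 2129] = 1846.2202
r = 139 / 1846.2202 ≈ 0.075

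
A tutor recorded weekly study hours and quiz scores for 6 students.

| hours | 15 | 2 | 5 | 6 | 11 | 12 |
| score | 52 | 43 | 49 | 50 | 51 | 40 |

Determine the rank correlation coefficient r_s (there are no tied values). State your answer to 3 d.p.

0.429

Rank hours: 6, 1, 2, 3, 4, 5
Rank score: 6, 2, 3, 4, 5, 1
d = rank(hours) − rank(score): 0, -1, -1, -1, -1, 4; Σd² = 20
ρ = 1 − 6Σd² / [n(n²−1)] = 1 − 6×20 / (6×35) = 1 − 120/210 ≈ 0.429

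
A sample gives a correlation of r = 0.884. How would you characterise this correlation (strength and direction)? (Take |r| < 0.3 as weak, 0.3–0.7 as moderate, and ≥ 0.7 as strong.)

strong positive

r = 0.884 > 0 so the relationship is positive.
|r| = 0.884, which falls in the strong range.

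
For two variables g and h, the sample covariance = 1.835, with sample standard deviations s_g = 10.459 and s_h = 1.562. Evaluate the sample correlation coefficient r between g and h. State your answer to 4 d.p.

r = Cov(g,h) / (s_g · s_h) = 1.835 / (10.459 × 1.562)
  = 1.835 / 16.3370 ≈ 0.1123

0.1123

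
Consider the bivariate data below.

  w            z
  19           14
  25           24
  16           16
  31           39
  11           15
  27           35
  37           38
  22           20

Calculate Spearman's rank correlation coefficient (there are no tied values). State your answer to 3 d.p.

Rank w: 3, 5, 2, 7, 1, 6, 8, 4
Rank z: 1, 5, 3, 8, 2, 6, 7, 4
d = rank(w) − rank(z): 2, 0, -1, -1, -1, 0, 1, 0; Σd² = 8
ρ = 1 − 6Σd² / [n(n²−1)] = 1 − 6×8 / (8×63) = 1 − 48/504 ≈ 0.905

0.905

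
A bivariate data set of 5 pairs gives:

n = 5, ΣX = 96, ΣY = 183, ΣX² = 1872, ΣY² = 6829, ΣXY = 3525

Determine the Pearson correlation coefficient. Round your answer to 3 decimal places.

0.185

r = (nΣXY − ΣXΣY) / √[(nΣX² − (ΣX)²)(nΣY² − (ΣY)²)]
Numerator: 5×3525 − 96×183 = 57
Denominator: √[(9360 − 9216)(34145 − 33489)] = √[144 × 656] = 307.3500
r = 57 / 307.3500 ≈ 0.185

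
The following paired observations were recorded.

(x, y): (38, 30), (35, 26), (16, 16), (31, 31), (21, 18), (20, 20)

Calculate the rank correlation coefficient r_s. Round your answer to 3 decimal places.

Rank x: 6, 5, 1, 4, 3, 2
Rank y: 5, 4, 1, 6, 2, 3
d = rank(x) − rank(y): 1, 1, 0, -2, 1, -1; Σd² = 8
ρ = 1 − 6Σd² / [n(n²−1)] = 1 − 6×8 / (6×35) = 1 − 48/210 ≈ 0.771

0.771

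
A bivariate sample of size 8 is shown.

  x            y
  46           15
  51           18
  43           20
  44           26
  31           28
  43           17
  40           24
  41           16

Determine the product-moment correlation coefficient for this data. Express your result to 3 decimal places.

n = 8, Σx = 339, Σy = 164, Σx² = 14593, Σy² = 3530, Σxy = 6827
nΣxy − ΣxΣy = 54616 − 55596 = -980
nΣx² − (Σx)² = 116744 − 114921 = 1823; nΣy² − (Σy)² = 28240 − 26896 = 1344
r = -980 / √(1823 × 1344) = -980 / 1565.2834 ≈ -0.626

-0.626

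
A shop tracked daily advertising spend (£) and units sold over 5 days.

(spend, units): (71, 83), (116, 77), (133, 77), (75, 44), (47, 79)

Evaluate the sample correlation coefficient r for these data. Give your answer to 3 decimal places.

n = 5, Σx = 442, Σy = 360, Σx² = 44020, Σy² = 26924, Σxy = 32079
nΣxy − ΣxΣy = 160395 − 159120 = 1275
nΣx² − (Σx)² = 220100 − 195364 = 24736; nΣy² − (Σy)² = 134620 − 129600 = 5020
r = 1275 / √(24736 × 5020) = 1275 / 11143.3711 ≈ 0.114

0.114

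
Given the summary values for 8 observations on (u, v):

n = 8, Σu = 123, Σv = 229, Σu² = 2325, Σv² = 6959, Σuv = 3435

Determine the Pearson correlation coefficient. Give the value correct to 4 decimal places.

r = (nΣuv − ΣuΣv) / √[(nΣu² − (Σu)²)(nΣv² − (Σv)²)]
Numerator: 8×3435 − 123×229 = -687
Denominator: √[(18600 − 15129)(55672 − 52441)] = √[3471 × 3231] = 3348.8507
r = -687 / 3348.8507 ≈ -0.2051

-0.2051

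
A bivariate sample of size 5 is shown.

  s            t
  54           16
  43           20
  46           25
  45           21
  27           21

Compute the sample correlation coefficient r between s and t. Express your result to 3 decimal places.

-0.339

n = 5, Σs = 215, Σt = 103, Σs² = 9635, Σt² = 2163, Σst = 4386
nΣst − ΣsΣt = 21930 − 22145 = -215
nΣs² − (Σs)² = 48175 − 46225 = 1950; nΣt² − (Σt)² = 10815 − 10609 = 206
r = -215 / √(1950 × 206) = -215 / 633.7981 ≈ -0.339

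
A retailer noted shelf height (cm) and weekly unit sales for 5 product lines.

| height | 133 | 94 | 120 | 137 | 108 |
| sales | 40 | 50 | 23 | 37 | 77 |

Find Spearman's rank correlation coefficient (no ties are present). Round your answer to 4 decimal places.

-0.6000

Rank height: 4, 1, 3, 5, 2
Rank sales: 3, 4, 1, 2, 5
d = rank(height) − rank(sales): 1, -3, 2, 3, -3; Σd² = 32
ρ = 1 − 6Σd² / [n(n²−1)] = 1 − 6×32 / (5×24) = 1 − 192/120 ≈ -0.6000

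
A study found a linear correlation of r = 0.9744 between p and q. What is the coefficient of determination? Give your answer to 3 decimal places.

r² = (0.9744)² = 0.949

0.949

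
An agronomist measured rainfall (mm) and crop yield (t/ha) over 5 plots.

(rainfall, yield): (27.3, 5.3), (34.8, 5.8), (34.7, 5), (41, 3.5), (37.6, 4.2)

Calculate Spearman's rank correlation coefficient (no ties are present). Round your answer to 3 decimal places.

-0.700

Rank rainfall: 1, 3, 2, 5, 4
Rank yield: 4, 5, 3, 1, 2
d = rank(rainfall) − rank(yield): -3, -2, -1, 4, 2; Σd² = 34
ρ = 1 − 6Σd² / [n(n²−1)] = 1 − 6×34 / (5×24) = 1 − 204/120 ≈ -0.700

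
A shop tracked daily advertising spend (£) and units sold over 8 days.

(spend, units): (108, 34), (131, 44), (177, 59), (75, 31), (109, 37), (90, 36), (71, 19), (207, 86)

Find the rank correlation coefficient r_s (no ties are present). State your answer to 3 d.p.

Rank spend: 4, 6, 7, 2, 5, 3, 1, 8
Rank units: 3, 6, 7, 2, 5, 4, 1, 8
d = rank(spend) − rank(units): 1, 0, 0, 0, 0, -1, 0, 0; Σd² = 2
ρ = 1 − 6Σd² / [n(n²−1)] = 1 − 6×2 / (8×63) = 1 − 12/504 ≈ 0.976

0.976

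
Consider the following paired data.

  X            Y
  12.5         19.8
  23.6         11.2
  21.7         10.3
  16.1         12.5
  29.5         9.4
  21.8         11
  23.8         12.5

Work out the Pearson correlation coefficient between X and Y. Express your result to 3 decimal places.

-0.822

n = 7, ΣX = 149, ΣY = 86.7, ΣX² = 3355.24, ΣY² = 1145.43, ΣXY = 1751.18
nΣXY − ΣXΣY = 12258.26 − 12918.3 = -660.04
nΣX² − (ΣX)² = 23486.68 − 22201 = 1285.68; nΣY² − (ΣY)² = 8018.01 − 7516.89 = 501.12
r = -660.04 / √(1285.68 × 501.12) = -660.04 / 802.6705 ≈ -0.822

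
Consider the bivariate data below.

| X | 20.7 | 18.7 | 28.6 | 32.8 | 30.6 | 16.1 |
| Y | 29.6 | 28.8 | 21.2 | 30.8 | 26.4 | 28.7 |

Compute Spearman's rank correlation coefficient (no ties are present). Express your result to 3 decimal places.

Rank X: 3, 2, 4, 6, 5, 1
Rank Y: 5, 4, 1, 6, 2, 3
d = rank(X) − rank(Y): -2, -2, 3, 0, 3, -2; Σd² = 30
ρ = 1 − 6Σd² / [n(n²−1)] = 1 − 6×30 / (6×35) = 1 − 180/210 ≈ 0.143

0.143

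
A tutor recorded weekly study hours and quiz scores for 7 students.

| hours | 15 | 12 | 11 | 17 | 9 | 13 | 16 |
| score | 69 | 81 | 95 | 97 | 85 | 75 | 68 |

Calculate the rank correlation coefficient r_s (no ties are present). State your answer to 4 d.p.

Rank hours: 5, 3, 2, 7, 1, 4, 6
Rank score: 2, 4, 6, 7, 5, 3, 1
d = rank(hours) − rank(score): 3, -1, -4, 0, -4, 1, 5; Σd² = 68
ρ = 1 − 6Σd² / [n(n²−1)] = 1 − 6×68 / (7×48) = 1 − 408/336 ≈ -0.2143

-0.2143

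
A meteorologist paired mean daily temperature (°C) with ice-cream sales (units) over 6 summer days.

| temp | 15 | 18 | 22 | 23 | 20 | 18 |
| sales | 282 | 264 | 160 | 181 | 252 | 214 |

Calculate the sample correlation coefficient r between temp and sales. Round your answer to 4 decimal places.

n = 6, Σx = 116, Σy = 1353, Σx² = 2286, Σy² = 316881, Σxy = 25557
nΣxy − ΣxΣy = 153342 − 156948 = -3606
nΣx² − (Σx)² = 13716 − 13456 = 260; nΣy² − (Σy)² = 1901286 − 1830609 = 70677
r = -3606 / √(260 × 70677) = -3606 / 4286.7260 ≈ -0.8412

-0.8412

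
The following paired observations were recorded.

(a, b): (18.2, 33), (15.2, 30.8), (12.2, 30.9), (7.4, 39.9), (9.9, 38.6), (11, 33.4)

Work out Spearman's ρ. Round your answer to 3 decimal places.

-0.829

Rank a: 6, 5, 4, 1, 2, 3
Rank b: 3, 1, 2, 6, 5, 4
d = rank(a) − rank(b): 3, 4, 2, -5, -3, -1; Σd² = 64
ρ = 1 − 6Σd² / [n(n²−1)] = 1 − 6×64 / (6×35) = 1 − 384/210 ≈ -0.829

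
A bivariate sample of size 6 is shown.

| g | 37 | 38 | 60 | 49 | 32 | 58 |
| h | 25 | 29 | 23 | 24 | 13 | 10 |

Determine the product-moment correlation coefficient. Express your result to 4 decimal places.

n = 6, Σg = 274, Σh = 124, Σg² = 13202, Σh² = 2840, Σgh = 5579
nΣgh − ΣgΣh = 33474 − 33976 = -502
nΣg² − (Σg)² = 79212 − 75076 = 4136; nΣh² − (Σh)² = 17040 − 15376 = 1664
r = -502 / √(4136 × 1664) = -502 / 2623.4146 ≈ -0.1914

-0.1914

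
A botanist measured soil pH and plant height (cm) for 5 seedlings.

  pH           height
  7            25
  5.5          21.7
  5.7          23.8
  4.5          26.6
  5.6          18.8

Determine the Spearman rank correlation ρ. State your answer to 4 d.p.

Rank pH: 5, 2, 4, 1, 3
Rank height: 4, 2, 3, 5, 1
d = rank(pH) − rank(height): 1, 0, 1, -4, 2; Σd² = 22
ρ = 1 − 6Σd² / [n(n²−1)] = 1 − 6×22 / (5×24) = 1 − 132/120 ≈ -0.1000

-0.1000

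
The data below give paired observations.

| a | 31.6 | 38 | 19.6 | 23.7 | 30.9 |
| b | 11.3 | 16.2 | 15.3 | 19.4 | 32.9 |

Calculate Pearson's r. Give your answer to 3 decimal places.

0.058

n = 5, Σa = 143.8, Σb = 95.1, Σa² = 4343.22, Σb² = 2082.99, Σab = 2748.95
nΣab − ΣaΣb = 13744.75 − 13675.38 = 69.37
nΣa² − (Σa)² = 21716.1 − 20678.44 = 1037.66; nΣb² − (Σb)² = 10414.95 − 9044.01 = 1370.94
r = 69.37 / √(1037.66 × 1370.94) = 69.37 / 1192.7152 ≈ 0.058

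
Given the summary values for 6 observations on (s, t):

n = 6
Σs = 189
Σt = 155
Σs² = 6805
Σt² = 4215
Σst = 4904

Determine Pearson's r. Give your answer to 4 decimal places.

r = (nΣst − ΣsΣt) / √[(nΣs² − (Σs)²)(nΣt² − (Σt)²)]
Numerator: 6×4904 − 189×155 = 129
Denominator: √[(40830 − 35721)(25290 − 24025)] = √[5109 × 1265] = 2542.2205
r = 129 / 2542.2205 ≈ 0.0507

0.0507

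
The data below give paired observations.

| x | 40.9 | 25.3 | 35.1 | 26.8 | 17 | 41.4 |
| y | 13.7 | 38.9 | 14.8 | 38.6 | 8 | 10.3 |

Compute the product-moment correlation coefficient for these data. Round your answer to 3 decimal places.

n = 6, Σx = 186.5, Σy = 124.3, Σx² = 6266.11, Σy² = 3579.99, Σxy = 3660.88
nΣxy − ΣxΣy = 21965.28 − 23181.95 = -1216.67
nΣx² − (Σx)² = 37596.66 − 34782.25 = 2814.41; nΣy² − (Σy)² = 21479.94 − 15450.49 = 6029.45
r = -1216.67 / √(2814.41 × 6029.45) = -1216.67 / 4119.3864 ≈ -0.295

-0.295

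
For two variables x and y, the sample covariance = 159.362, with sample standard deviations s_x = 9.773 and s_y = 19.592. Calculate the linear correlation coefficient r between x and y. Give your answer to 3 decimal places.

r = Cov(x,y) / (s_x · s_y) = 159.362 / (9.773 × 19.592)
  = 159.362 / 191.4726 ≈ 0.832

0.832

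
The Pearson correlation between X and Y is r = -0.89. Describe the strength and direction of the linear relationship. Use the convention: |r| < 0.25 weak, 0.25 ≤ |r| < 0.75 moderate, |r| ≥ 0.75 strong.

strong negative

r = -0.89 < 0 so the relationship is negative.
|r| = 0.89, which falls in the strong range.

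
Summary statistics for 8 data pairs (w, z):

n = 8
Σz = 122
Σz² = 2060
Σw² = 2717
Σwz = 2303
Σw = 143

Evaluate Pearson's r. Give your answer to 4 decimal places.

0.6824

r = (nΣwz − ΣwΣz) / √[(nΣw² − (Σw)²)(nΣz² − (Σz)²)]
Numerator: 8×2303 − 143×122 = 978
Denominator: √[(21736 − 20449)(16480 − 14884)] = √[1287 × 1596] = 1433.1964
r = 978 / 1433.1964 ≈ 0.6824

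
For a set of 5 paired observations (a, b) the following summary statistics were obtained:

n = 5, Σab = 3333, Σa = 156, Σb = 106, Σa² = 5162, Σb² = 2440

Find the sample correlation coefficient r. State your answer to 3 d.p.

r = (nΣab − ΣaΣb) / √[(nΣa² − (Σa)²)(nΣb² − (Σb)²)]
Numerator: 5×3333 − 156×106 = 129
Denominator: √[(25810 − 24336)(12200 − 11236)] = √[1474 × 964] = 1192.0302
r = 129 / 1192.0302 ≈ 0.108

0.108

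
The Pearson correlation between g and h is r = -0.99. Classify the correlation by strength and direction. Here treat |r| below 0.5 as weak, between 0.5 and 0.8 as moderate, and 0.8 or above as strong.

strong negative

r = -0.99 < 0 so the relationship is negative.
|r| = 0.99, which falls in the strong range.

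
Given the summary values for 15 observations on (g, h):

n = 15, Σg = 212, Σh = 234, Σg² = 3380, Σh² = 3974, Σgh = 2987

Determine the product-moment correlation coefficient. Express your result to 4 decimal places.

r = (nΣgh − ΣgΣh) / √[(nΣg² − (Σg)²)(nΣh² − (Σh)²)]
Numerator: 15×2987 − 212×234 = -4803
Denominator: √[(50700 − 44944)(59610 − 54756)] = √[5756 × 4854] = 5285.7945
r = -4803 / 5285.7945 ≈ -0.9087

-0.9087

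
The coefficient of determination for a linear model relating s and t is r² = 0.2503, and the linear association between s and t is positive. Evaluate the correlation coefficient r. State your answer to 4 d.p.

|r| = √0.2503 = 0.5003
The association is positive, so r = 0.5003.

0.5003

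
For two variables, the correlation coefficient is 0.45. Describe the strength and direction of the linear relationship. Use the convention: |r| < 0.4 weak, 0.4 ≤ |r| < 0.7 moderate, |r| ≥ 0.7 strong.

r = 0.45 > 0 so the relationship is positive.
|r| = 0.45, which falls in the moderate range.

moderate positive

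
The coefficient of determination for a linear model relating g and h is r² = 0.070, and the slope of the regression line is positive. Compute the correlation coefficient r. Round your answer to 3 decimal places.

0.265

|r| = √0.070 = 0.265
The association is positive, so r = 0.265.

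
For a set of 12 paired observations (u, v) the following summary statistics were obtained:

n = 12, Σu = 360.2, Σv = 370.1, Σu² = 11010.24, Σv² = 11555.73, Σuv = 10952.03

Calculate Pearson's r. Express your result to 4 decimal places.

-0.9391

r = (nΣuv − ΣuΣv) / √[(nΣu² − (Σu)²)(nΣv² − (Σv)²)]
Numerator: 12×10952.03 − 360.2×370.1 = -1885.66
Denominator: √[(132122.88 − 129744.04)(138668.76 − 136974.01)] = √[2378.84 × 1694.75] = 2007.8693
r = -1885.66 / 2007.8693 ≈ -0.9391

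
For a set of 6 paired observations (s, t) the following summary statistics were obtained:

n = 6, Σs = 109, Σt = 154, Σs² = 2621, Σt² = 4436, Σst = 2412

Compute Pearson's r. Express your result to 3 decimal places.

r = (nΣst − ΣsΣt) / √[(nΣs² − (Σs)²)(nΣt² − (Σt)²)]
Numerator: 6×2412 − 109×154 = -2314
Denominator: √[(15726 − 11881)(26616 − 23716)] = √[3845 × 2900] = 3339.2364
r = -2314 / 3339.2364 ≈ -0.693

-0.693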